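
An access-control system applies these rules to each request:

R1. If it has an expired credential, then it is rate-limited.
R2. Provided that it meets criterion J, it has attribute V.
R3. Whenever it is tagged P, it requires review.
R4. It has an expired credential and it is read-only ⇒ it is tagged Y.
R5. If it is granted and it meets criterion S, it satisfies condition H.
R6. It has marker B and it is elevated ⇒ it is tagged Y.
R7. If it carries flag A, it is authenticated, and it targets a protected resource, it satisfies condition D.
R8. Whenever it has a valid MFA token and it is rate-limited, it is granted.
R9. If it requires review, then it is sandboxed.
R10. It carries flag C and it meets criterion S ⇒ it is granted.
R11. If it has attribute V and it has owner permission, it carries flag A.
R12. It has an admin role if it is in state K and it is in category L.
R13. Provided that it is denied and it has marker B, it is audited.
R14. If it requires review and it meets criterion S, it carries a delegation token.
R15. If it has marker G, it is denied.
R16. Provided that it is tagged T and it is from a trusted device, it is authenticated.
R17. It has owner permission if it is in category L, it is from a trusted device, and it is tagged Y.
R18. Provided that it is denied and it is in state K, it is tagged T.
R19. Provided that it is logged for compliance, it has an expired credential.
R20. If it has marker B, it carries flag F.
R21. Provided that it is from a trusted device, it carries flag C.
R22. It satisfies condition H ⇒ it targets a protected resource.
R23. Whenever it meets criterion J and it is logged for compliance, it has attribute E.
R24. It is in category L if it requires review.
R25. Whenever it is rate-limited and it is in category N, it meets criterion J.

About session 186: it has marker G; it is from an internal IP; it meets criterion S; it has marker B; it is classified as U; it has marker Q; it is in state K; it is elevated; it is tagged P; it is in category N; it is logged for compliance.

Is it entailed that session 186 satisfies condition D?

No

Forward chaining from the given facts derives: requires review, is tagged Y, is sandboxed, carries a delegation token, is denied, is tagged T, has an expired credential, carries flag F, is in category L, is rate-limited, has an admin role, is audited, meets criterion J, has attribute V, has attribute E.
The only rule concluding "it satisfies condition D" is R7, which needs "it carries flag A"; that is never established.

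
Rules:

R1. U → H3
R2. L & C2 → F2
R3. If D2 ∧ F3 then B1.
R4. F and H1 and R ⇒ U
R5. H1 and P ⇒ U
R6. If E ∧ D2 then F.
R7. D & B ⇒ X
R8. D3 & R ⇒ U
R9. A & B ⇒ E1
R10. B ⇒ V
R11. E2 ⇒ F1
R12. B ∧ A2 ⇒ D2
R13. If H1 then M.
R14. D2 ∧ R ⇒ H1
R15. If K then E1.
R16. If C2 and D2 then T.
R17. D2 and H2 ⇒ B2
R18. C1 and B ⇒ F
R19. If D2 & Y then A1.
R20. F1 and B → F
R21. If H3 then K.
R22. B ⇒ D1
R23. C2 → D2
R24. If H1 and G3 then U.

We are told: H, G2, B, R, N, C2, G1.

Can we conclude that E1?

Forward chaining from the given facts derives: V, D1, D2, H1, T, M.
Rules concluding E1: R9 needs A; R15 needs K — none of these are established.

No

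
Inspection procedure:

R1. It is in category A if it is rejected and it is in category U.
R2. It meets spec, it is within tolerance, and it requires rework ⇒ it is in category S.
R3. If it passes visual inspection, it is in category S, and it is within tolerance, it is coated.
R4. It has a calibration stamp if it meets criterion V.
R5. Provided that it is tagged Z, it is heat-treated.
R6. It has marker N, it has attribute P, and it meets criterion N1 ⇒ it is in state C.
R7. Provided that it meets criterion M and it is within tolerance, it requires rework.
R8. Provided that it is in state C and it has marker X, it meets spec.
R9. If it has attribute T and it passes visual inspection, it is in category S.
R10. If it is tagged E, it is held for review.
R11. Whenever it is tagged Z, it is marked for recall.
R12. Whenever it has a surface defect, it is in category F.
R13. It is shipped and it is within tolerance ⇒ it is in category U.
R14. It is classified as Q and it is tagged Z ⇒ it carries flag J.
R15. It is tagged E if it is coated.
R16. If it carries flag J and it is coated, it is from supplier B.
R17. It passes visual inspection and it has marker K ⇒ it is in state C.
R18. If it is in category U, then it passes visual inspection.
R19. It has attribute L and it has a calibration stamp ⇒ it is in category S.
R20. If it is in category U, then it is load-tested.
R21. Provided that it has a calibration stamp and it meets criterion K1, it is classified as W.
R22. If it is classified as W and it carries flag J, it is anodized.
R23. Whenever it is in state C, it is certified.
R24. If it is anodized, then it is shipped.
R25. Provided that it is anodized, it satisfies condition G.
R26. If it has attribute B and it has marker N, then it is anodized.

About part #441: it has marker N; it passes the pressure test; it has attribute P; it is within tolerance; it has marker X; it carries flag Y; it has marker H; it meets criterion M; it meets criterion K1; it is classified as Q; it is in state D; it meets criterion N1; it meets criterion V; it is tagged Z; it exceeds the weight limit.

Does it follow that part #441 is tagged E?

Yes

By R4 (it meets criterion V): it has a calibration stamp.
By R6 (it has marker N, it has attribute P, it meets criterion N1): it is in state C.
By R7 (it meets criterion M, it is within tolerance): it requires rework.
By R8 (it is in state C, it has marker X): it meets spec.
By R14 (it is classified as Q, it is tagged Z): it carries flag J.
By R21 (it has a calibration stamp, it meets criterion K1): it is classified as W.
By R22 (it is classified as W, it carries flag J): it is anodized.
By R24 (it is anodized): it is shipped.
By R2 (it meets spec, it is within tolerance, it requires rework): it is in category S.
By R13 (it is shipped, it is within tolerance): it is in category U.
By R18 (it is in category U): it passes visual inspection.
By R3 (it passes visual inspection, it is in category S, it is within tolerance): it is coated.
By R15 (it is coated): it is tagged E.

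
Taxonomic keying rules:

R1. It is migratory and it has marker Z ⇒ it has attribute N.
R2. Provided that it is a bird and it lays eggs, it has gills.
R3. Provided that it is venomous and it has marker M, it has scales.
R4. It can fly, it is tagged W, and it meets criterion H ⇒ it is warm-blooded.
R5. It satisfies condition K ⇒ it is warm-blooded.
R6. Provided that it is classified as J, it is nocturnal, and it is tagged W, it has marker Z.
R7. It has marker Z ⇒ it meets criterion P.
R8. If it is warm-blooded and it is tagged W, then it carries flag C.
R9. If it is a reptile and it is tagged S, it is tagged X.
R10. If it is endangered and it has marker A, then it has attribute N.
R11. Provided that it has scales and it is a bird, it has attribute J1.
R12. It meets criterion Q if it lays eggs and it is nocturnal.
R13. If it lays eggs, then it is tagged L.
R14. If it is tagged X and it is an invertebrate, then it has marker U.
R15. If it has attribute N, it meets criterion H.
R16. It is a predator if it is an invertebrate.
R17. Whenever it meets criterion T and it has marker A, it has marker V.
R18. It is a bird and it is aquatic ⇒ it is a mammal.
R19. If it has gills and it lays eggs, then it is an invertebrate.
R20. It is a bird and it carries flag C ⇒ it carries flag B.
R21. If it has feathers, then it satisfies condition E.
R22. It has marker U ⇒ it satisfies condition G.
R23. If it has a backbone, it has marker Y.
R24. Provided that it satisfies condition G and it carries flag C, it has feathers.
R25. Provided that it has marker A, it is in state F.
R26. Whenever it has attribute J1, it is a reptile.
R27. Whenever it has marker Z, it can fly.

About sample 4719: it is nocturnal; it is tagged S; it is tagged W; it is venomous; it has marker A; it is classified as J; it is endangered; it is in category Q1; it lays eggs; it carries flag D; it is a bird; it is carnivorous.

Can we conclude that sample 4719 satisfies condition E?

Forward chaining from the given facts derives: has gills, has marker Z, meets criterion P, has attribute N, meets criterion Q, is tagged L, meets criterion H, is an invertebrate, is in state F, can fly, is warm-blooded, carries flag C, is a predator, carries flag B.
The only rule concluding "it satisfies condition E" is R21, which needs "it has feathers"; that is never established.

No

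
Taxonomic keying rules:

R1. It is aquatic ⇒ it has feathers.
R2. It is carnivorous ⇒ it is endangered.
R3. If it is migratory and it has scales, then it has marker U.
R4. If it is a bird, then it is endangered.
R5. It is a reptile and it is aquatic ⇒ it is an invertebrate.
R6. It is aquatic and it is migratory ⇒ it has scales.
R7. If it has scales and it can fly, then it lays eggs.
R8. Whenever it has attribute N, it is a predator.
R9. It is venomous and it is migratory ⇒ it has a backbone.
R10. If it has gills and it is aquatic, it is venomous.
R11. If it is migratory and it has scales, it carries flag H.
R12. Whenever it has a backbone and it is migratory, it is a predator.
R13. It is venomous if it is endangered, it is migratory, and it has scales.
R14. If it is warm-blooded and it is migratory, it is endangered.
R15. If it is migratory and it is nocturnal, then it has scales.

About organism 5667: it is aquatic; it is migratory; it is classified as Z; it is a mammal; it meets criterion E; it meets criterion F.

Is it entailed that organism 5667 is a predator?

No

Forward chaining from the given facts derives: has feathers, has scales, carries flag H, has marker U.
Rules concluding "it is a predator": R8 needs "it has attribute N"; R12 needs "it has a backbone" — none of these are established.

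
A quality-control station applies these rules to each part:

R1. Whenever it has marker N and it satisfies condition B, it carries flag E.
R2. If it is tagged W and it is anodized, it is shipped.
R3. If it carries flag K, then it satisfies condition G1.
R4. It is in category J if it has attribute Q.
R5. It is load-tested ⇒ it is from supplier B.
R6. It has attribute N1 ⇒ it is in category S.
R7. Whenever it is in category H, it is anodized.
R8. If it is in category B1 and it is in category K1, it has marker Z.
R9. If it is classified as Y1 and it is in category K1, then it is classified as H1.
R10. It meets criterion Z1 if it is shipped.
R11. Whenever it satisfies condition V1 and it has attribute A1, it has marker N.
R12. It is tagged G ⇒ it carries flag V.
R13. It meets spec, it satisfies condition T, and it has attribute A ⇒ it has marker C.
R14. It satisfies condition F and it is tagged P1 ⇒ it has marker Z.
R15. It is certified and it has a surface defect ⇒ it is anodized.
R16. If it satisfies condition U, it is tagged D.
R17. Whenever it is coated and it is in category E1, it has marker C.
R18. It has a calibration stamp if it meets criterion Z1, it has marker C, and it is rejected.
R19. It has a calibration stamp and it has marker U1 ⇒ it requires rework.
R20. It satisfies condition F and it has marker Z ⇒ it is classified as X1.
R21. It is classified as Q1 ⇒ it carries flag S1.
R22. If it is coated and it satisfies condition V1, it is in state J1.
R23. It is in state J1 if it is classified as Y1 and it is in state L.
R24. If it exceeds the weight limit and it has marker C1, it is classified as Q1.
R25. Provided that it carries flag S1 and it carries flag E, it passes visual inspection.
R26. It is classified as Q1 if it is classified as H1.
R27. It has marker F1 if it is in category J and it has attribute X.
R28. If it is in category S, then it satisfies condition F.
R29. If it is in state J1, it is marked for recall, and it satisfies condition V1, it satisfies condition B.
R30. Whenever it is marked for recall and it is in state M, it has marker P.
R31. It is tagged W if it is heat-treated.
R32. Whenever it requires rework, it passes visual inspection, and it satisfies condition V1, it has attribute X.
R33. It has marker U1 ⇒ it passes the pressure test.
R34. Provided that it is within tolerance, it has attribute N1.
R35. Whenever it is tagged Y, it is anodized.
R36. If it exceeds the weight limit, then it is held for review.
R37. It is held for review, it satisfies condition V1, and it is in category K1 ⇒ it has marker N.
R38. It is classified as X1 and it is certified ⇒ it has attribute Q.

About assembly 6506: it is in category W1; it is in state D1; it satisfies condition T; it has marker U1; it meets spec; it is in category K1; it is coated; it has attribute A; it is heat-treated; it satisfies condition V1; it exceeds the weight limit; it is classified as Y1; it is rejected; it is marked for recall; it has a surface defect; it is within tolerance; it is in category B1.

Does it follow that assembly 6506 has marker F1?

No

Forward chaining from the given facts derives: has marker Z, is classified as H1, has marker C, is in state J1, is classified as Q1, satisfies condition B, is tagged W, passes the pressure test, has attribute N1, is held for review, has marker N, carries flag E, is in category S, carries flag S1, passes visual inspection, satisfies condition F, is classified as X1.
The only rule concluding "it has marker F1" is R27, which needs "it is in category J"; that is never established.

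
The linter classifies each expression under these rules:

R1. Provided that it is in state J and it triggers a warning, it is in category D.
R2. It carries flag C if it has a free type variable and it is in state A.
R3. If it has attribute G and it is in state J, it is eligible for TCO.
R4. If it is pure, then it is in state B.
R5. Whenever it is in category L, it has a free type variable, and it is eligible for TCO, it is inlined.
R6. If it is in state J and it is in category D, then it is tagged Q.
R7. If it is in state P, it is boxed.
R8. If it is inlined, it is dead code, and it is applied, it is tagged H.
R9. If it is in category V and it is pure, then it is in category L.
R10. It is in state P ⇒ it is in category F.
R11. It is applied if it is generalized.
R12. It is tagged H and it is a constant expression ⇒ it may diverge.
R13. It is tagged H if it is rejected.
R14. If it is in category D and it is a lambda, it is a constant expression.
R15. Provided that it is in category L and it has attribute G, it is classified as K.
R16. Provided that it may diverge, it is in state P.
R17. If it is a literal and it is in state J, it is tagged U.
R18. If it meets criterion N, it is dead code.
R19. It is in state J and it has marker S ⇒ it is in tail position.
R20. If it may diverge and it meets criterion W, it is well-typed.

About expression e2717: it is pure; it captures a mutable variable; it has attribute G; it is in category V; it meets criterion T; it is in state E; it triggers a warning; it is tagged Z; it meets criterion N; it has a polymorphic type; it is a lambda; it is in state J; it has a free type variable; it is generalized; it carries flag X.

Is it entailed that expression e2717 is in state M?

No

Forward chaining from the given facts derives: is in category D, is eligible for TCO, is in state B, is tagged Q, is in category L, is applied, is a constant expression, is classified as K, is dead code, is inlined, is tagged H, may diverge, is in state P, is boxed, is in category F.
No rule has "it is in state M" as its conclusion, and it is not among the given facts.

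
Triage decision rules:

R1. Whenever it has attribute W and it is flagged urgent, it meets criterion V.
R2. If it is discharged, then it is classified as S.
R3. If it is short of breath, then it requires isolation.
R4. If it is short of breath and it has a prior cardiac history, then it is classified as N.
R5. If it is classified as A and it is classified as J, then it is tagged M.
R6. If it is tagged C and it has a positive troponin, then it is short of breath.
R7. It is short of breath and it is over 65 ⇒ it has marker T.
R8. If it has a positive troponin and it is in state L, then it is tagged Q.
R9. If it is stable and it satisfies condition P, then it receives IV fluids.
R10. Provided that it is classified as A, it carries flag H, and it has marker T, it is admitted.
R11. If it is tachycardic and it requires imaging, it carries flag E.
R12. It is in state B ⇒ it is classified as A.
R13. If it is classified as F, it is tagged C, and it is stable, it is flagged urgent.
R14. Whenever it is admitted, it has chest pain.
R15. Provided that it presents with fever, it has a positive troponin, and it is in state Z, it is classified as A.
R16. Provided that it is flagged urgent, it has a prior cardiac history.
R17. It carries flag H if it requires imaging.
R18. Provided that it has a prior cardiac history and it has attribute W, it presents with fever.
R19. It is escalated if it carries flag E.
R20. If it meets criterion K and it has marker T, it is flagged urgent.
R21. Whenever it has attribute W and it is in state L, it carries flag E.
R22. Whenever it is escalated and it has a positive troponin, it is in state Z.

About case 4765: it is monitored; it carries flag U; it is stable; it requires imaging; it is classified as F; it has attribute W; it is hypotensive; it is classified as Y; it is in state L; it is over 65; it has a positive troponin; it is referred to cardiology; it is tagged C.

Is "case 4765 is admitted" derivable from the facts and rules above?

By R6 (it is tagged C, it has a positive troponin): it is short of breath.
By R7 (it is short of breath, it is over 65): it has marker T.
By R13 (it is classified as F, it is tagged C, it is stable): it is flagged urgent.
By R16 (it is flagged urgent): it has a prior cardiac history.
By R17 (it requires imaging): it carries flag H.
By R18 (it has a prior cardiac history, it has attribute W): it presents with fever.
By R21 (it has attribute W, it is in state L): it carries flag E.
By R19 (it carries flag E): it is escalated.
By R22 (it is escalated, it has a positive troponin): it is in state Z.
By R15 (it presents with fever, it has a positive troponin, it is in state Z): it is classified as A.
By R10 (it is classified as A, it carries flag H, it has marker T): it is admitted.

Yes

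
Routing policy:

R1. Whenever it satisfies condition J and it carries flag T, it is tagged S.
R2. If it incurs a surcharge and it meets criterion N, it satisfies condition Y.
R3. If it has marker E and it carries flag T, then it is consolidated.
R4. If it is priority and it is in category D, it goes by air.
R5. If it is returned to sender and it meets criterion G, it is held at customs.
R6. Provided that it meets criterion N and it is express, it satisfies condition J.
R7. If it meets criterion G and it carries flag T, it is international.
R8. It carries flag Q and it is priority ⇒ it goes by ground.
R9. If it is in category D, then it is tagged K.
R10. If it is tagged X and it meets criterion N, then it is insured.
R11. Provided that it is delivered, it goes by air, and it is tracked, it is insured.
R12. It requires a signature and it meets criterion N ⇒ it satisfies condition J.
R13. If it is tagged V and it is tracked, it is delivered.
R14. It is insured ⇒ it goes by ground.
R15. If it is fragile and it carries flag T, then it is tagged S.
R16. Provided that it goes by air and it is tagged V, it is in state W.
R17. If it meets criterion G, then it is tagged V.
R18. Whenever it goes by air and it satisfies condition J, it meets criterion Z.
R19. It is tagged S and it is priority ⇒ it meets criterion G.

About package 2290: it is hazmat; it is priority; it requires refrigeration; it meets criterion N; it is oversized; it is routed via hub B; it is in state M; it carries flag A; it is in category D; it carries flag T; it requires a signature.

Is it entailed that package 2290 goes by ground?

Forward chaining from the given facts derives: goes by air, is tagged K, satisfies condition J, meets criterion Z, is tagged S, meets criterion G, is international, is tagged V, is in state W.
Rules concluding "it goes by ground": R8 needs "it carries flag Q"; R14 needs "it is insured" — none of these are established.

No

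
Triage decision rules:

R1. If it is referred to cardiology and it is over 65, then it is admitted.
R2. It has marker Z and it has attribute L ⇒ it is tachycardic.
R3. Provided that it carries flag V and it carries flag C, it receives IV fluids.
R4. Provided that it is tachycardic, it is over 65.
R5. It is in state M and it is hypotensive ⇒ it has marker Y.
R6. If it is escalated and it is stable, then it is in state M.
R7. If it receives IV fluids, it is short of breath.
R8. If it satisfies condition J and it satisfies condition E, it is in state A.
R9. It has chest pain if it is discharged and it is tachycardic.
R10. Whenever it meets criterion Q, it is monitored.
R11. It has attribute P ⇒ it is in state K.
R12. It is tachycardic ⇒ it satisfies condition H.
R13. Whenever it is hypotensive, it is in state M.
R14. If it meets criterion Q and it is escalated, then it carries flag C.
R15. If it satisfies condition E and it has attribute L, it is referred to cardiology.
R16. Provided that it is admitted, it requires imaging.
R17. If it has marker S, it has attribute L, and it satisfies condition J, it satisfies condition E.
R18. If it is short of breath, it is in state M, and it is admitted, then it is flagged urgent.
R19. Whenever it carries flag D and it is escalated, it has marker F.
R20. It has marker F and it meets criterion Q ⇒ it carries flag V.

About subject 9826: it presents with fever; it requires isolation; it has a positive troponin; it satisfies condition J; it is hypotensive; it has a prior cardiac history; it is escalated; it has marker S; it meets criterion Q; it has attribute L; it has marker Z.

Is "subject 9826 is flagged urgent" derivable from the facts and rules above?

No

Forward chaining from the given facts derives: is tachycardic, is over 65, is monitored, satisfies condition H, is in state M, carries flag C, satisfies condition E, has marker Y, is in state A, is referred to cardiology, is admitted, requires imaging.
The only rule concluding "it is flagged urgent" is R18, which needs "it is short of breath"; that is never established.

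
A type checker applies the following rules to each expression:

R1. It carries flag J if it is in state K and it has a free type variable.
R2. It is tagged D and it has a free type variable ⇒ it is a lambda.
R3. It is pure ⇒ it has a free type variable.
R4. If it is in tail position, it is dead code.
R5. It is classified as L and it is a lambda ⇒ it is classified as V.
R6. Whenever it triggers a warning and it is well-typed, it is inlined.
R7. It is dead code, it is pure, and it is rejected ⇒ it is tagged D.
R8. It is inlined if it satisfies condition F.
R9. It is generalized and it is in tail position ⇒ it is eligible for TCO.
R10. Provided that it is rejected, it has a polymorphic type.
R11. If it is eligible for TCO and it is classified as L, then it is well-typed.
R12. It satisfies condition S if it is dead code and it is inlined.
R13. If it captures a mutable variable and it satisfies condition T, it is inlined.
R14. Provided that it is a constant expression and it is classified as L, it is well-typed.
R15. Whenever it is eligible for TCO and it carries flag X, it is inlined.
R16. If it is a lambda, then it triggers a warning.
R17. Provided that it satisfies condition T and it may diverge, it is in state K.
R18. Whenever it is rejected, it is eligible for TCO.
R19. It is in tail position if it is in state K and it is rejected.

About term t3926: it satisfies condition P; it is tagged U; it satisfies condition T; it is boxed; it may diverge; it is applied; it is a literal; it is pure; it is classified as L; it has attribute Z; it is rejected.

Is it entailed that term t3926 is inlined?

Yes

By R3 (it is pure): it has a free type variable.
By R17 (it satisfies condition T, it may diverge): it is in state K.
By R18 (it is rejected): it is eligible for TCO.
By R19 (it is in state K, it is rejected): it is in tail position.
By R4 (it is in tail position): it is dead code.
By R7 (it is dead code, it is pure, it is rejected): it is tagged D.
By R11 (it is eligible for TCO, it is classified as L): it is well-typed.
By R2 (it is tagged D, it has a free type variable): it is a lambda.
By R16 (it is a lambda): it triggers a warning.
By R6 (it triggers a warning, it is well-typed): it is inlined.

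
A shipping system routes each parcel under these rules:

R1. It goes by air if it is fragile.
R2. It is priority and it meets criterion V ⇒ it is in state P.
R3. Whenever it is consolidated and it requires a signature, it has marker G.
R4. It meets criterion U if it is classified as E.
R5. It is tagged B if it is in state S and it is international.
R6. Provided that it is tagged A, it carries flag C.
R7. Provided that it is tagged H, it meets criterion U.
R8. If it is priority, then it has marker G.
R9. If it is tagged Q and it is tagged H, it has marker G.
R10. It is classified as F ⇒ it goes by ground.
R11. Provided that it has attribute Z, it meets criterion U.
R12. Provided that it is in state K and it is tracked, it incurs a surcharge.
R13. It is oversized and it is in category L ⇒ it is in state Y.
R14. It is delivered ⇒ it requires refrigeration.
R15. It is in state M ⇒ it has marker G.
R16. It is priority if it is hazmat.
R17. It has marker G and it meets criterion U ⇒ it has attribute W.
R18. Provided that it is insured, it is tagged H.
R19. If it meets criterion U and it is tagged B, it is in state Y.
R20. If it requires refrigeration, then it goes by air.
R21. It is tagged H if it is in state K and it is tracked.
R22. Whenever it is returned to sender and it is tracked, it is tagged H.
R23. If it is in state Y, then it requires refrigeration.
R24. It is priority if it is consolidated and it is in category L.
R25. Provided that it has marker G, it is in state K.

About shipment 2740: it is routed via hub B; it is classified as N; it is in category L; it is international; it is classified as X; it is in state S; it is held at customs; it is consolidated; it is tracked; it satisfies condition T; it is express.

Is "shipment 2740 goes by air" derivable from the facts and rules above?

Yes

By R5 (it is in state S, it is international): it is tagged B.
By R24 (it is consolidated, it is in category L): it is priority.
By R8 (it is priority): it has marker G.
By R25 (it has marker G): it is in state K.
By R21 (it is in state K, it is tracked): it is tagged H.
By R7 (it is tagged H): it meets criterion U.
By R19 (it meets criterion U, it is tagged B): it is in state Y.
By R23 (it is in state Y): it requires refrigeration.
By R20 (it requires refrigeration): it goes by air.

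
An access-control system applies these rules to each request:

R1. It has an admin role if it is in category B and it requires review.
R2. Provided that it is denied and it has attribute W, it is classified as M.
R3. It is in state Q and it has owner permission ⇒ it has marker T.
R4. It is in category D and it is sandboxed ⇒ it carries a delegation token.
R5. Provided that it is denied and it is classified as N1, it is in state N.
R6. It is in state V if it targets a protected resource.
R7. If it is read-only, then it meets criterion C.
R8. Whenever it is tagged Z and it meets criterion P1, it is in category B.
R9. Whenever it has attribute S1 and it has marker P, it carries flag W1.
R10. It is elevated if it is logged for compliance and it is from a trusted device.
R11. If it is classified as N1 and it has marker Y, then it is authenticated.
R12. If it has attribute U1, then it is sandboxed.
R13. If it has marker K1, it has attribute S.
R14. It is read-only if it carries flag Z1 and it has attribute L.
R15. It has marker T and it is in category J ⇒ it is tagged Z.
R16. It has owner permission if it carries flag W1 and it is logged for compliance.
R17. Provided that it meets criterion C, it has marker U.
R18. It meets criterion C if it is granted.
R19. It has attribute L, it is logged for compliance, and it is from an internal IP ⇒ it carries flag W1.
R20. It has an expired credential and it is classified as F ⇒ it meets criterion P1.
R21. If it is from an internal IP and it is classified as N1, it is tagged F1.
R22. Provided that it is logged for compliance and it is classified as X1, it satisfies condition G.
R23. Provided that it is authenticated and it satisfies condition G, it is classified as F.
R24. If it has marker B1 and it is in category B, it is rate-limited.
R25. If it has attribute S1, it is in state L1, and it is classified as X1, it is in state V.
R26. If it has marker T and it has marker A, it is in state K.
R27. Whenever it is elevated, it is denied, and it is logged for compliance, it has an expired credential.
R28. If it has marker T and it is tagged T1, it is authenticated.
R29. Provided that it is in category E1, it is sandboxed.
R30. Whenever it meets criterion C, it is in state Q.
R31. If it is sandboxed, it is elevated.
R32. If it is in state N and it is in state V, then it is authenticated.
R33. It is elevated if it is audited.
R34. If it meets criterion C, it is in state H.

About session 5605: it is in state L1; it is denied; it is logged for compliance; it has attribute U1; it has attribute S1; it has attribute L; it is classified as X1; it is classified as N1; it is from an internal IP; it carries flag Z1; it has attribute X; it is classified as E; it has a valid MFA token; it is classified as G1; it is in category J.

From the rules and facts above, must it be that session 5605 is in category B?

By R5 (it is denied, it is classified as N1): it is in state N.
By R12 (it has attribute U1): it is sandboxed.
By R14 (it carries flag Z1, it has attribute L): it is read-only.
By R19 (it has attribute L, it is logged for compliance, it is from an internal IP): it carries flag W1.
By R22 (it is logged for compliance, it is classified as X1): it satisfies condition G.
By R25 (it has attribute S1, it is in state L1, it is classified as X1): it is in state V.
By R31 (it is sandboxed): it is elevated.
By R32 (it is in state N, it is in state V): it is authenticated.
By R7 (it is read-only): it meets criterion C.
By R16 (it carries flag W1, it is logged for compliance): it has owner permission.
By R23 (it is authenticated, it satisfies condition G): it is classified as F.
By R27 (it is elevated, it is denied, it is logged for compliance): it has an expired credential.
By R30 (it meets criterion C): it is in state Q.
By R3 (it is in state Q, it has owner permission): it has marker T.
By R15 (it has marker T, it is in category J): it is tagged Z.
By R20 (it has an expired credential, it is classified as F): it meets criterion P1.
By R8 (it is tagged Z, it meets criterion P1): it is in category B.

Yes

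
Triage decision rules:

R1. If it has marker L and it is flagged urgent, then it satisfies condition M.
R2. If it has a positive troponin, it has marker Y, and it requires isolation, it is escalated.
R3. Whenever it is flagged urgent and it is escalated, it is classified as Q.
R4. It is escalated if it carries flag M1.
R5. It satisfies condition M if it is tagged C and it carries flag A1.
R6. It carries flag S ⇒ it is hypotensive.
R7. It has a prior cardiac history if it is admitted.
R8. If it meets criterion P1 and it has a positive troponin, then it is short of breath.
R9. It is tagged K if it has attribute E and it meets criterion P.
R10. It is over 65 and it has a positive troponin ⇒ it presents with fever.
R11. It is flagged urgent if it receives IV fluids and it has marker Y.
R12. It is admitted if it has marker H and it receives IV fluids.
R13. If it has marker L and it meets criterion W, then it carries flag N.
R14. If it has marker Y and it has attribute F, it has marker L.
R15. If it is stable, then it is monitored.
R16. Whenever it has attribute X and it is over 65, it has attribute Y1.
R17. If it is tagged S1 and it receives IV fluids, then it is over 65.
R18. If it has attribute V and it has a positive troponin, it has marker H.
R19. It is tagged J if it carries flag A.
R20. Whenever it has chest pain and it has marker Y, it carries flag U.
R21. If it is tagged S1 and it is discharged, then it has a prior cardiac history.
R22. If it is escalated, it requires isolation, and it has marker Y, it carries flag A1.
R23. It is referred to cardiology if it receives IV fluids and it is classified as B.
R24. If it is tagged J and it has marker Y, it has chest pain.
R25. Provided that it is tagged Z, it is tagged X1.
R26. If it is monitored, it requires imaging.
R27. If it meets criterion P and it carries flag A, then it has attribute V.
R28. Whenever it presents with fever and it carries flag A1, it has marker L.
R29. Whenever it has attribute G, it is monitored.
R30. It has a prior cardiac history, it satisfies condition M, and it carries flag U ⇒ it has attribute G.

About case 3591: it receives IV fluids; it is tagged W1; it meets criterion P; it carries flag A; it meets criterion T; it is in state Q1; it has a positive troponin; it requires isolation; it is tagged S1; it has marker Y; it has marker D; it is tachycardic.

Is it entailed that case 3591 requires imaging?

By R2 (it has a positive troponin, it has marker Y, it requires isolation): it is escalated.
By R11 (it receives IV fluids, it has marker Y): it is flagged urgent.
By R17 (it is tagged S1, it receives IV fluids): it is over 65.
By R19 (it carries flag A): it is tagged J.
By R22 (it is escalated, it requires isolation, it has marker Y): it carries flag A1.
By R24 (it is tagged J, it has marker Y): it has chest pain.
By R27 (it meets criterion P, it carries flag A): it has attribute V.
By R10 (it is over 65, it has a positive troponin): it presents with fever.
By R18 (it has attribute V, it has a positive troponin): it has marker H.
By R20 (it has chest pain, it has marker Y): it carries flag U.
By R28 (it presents with fever, it carries flag A1): it has marker L.
By R1 (it has marker L, it is flagged urgent): it satisfies condition M.
By R12 (it has marker H, it receives IV fluids): it is admitted.
By R7 (it is admitted): it has a prior cardiac history.
By R30 (it has a prior cardiac history, it satisfies condition M, it carries flag U): it has attribute G.
By R29 (it has attribute G): it is monitored.
By R26 (it is monitored): it requires imaging.

Yes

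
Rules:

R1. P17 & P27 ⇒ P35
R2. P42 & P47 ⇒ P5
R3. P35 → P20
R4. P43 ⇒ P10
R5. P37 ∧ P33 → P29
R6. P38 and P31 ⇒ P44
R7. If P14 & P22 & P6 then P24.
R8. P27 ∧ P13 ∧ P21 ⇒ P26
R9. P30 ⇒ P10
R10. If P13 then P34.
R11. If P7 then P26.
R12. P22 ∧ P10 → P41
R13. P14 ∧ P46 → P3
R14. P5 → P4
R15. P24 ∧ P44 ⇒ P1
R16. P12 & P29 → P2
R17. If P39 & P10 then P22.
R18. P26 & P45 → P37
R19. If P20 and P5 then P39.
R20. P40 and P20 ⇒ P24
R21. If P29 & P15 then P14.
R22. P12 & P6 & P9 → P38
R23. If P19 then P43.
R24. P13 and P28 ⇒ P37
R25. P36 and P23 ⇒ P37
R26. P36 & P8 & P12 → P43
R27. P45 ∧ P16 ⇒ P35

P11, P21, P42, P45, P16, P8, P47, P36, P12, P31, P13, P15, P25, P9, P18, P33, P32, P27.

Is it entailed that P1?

No

Forward chaining from the given facts derives: P5, P26, P34, P4, P37, P43, P35, P20, P10, P29, P2, P39, P14, P22, P41.
The only rule concluding P1 is R15, which needs P24; that is never established.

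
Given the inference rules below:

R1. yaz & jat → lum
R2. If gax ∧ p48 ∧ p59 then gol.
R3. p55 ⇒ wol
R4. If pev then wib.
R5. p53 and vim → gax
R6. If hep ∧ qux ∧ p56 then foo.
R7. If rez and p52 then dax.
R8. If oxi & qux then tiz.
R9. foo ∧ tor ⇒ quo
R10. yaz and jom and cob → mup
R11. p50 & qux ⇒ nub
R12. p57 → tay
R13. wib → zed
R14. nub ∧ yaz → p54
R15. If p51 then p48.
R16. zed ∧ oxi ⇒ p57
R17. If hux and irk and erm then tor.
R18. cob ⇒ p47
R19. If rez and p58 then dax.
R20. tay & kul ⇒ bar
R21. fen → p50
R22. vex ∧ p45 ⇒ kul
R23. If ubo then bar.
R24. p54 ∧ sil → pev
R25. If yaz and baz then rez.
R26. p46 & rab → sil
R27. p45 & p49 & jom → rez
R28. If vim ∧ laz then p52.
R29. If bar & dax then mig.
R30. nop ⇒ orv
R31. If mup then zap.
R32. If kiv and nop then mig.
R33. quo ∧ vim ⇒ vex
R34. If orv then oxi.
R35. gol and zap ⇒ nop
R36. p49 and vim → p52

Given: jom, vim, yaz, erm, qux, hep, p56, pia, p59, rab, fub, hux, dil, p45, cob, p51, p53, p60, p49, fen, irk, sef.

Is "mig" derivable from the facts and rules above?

No

Forward chaining from the given facts derives: gax, foo, mup, p48, tor, p47, p50, rez, zap, p52, gol, dax, quo, nub, p54, vex, nop, kul, orv, oxi, tiz.
Rules concluding mig: R29 needs bar; R32 needs kiv — none of these are established.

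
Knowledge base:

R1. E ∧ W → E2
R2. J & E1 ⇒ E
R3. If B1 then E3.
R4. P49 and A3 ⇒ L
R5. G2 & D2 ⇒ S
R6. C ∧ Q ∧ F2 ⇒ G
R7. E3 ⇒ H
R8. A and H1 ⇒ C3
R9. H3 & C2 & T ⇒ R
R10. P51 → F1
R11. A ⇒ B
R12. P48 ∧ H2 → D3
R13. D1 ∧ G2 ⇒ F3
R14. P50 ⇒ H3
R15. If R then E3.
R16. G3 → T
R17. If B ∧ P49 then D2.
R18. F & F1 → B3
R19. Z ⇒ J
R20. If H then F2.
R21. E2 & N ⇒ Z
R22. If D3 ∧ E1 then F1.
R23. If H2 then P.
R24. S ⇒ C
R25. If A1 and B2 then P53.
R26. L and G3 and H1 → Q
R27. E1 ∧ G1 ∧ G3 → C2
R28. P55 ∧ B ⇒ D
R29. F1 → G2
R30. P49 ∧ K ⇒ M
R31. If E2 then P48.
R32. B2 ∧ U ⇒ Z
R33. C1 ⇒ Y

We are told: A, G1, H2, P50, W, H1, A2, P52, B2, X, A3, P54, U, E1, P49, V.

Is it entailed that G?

No

Forward chaining from the given facts derives: L, C3, B, H3, D2, P, Z, J, E, E2, P48, D3, F1, G2, S, C.
The only rule concluding G is R6, which needs Q; that is never established.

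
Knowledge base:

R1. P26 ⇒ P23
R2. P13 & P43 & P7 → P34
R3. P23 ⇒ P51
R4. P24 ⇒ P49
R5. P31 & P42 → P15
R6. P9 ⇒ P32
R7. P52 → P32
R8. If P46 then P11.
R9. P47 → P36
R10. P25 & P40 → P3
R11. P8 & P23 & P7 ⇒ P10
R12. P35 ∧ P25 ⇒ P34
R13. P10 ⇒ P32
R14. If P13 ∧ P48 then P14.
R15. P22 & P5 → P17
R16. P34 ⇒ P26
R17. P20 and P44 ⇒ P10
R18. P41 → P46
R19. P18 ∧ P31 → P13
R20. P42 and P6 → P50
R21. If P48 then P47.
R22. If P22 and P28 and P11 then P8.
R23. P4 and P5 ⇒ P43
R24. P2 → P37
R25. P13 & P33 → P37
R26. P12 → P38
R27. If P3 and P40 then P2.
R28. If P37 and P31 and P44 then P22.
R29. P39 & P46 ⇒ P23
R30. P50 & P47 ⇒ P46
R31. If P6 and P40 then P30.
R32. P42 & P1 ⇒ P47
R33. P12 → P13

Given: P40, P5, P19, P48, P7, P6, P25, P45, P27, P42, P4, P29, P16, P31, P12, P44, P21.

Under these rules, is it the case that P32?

Forward chaining from the given facts derives: P15, P3, P50, P47, P43, P38, P2, P46, P30, P13, P34, P11, P36, P14, P26, P37, P22, P23, P51, P17.
Rules concluding P32: R6 needs P9; R7 needs P52; R13 needs P10 — none of these are established.

No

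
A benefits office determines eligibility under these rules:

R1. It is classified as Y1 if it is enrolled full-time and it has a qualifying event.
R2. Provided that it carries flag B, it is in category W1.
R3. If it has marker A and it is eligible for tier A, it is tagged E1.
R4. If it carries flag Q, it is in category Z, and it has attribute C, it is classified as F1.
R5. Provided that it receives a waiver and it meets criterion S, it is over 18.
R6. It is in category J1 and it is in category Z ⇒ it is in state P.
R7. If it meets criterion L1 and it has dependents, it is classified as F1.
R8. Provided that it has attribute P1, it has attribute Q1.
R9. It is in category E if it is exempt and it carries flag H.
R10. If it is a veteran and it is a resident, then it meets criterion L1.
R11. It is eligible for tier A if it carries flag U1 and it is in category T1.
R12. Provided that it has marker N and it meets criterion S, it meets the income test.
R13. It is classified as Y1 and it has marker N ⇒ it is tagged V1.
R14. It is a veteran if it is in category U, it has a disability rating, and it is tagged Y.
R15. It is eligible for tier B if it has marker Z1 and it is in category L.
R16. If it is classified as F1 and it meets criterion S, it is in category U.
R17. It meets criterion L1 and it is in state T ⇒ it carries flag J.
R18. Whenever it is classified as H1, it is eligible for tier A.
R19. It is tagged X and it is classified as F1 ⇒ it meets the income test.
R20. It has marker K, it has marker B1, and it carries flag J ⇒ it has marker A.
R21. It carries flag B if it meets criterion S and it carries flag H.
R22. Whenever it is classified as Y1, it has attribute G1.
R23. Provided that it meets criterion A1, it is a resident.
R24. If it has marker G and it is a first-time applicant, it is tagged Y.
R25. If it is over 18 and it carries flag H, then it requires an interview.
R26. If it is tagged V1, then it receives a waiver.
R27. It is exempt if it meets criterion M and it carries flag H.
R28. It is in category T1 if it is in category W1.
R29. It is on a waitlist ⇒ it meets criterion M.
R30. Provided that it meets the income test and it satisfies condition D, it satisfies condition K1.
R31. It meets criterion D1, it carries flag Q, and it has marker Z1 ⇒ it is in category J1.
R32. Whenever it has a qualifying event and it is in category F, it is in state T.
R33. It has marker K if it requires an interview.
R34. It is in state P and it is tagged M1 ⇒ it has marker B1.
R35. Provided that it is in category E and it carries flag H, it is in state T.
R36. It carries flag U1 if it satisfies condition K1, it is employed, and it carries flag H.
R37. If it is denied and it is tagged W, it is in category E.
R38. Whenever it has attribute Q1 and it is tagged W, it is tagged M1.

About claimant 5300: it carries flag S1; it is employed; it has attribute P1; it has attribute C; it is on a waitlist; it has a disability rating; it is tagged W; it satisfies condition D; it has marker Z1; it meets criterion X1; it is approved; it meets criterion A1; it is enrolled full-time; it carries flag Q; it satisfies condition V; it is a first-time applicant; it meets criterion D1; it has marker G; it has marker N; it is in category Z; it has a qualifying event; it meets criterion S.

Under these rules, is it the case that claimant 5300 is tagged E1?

No

Forward chaining from the given facts derives: is classified as Y1, is classified as F1, has attribute Q1, meets the income test, is tagged V1, is in category U, has attribute G1, is a resident, is tagged Y, receives a waiver, meets criterion M, satisfies condition K1, is in category J1, is tagged M1, is over 18, is in state P, is a veteran, has marker B1, meets criterion L1.
The only rule concluding "it is tagged E1" is R3, which needs "it has marker A"; that is never established.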